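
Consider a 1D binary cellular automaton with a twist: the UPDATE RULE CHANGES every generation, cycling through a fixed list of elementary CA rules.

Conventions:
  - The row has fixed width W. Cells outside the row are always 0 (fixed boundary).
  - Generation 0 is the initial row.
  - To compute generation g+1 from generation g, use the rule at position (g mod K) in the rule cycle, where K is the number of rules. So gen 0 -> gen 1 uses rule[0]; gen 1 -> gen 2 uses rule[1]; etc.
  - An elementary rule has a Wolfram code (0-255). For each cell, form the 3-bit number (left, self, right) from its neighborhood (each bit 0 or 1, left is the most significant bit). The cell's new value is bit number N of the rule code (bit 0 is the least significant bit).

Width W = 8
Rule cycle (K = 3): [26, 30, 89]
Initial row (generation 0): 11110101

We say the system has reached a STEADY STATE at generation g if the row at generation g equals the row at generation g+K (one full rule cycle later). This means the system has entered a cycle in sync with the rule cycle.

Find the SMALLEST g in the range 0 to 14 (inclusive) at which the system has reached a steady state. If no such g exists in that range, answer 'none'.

Answer: 1

Derivation:
Gen 0: 11110101
Gen 1 (rule 26): 10000000
Gen 2 (rule 30): 11000000
Gen 3 (rule 89): 11111111
Gen 4 (rule 26): 10000000
Gen 5 (rule 30): 11000000
Gen 6 (rule 89): 11111111
Gen 7 (rule 26): 10000000
Gen 8 (rule 30): 11000000
Gen 9 (rule 89): 11111111
Gen 10 (rule 26): 10000000
Gen 11 (rule 30): 11000000
Gen 12 (rule 89): 11111111
Gen 13 (rule 26): 10000000
Gen 14 (rule 30): 11000000
Gen 15 (rule 89): 11111111
Gen 16 (rule 26): 10000000
Gen 17 (rule 30): 11000000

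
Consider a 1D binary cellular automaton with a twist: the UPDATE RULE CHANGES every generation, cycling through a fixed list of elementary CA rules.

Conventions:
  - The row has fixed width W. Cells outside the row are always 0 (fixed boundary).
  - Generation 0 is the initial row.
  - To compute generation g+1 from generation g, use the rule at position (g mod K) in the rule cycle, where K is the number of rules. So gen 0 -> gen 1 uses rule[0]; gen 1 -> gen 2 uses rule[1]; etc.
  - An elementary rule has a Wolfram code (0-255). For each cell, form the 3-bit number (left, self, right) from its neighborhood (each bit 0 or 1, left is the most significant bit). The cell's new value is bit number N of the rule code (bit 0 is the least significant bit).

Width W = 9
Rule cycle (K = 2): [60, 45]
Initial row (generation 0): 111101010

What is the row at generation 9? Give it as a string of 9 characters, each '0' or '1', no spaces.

Gen 0: 111101010
Gen 1 (rule 60): 100011111
Gen 2 (rule 45): 101010000
Gen 3 (rule 60): 111111000
Gen 4 (rule 45): 100000011
Gen 5 (rule 60): 110000010
Gen 6 (rule 45): 100111010
Gen 7 (rule 60): 110100111
Gen 8 (rule 45): 101100100
Gen 9 (rule 60): 111010110

Answer: 111010110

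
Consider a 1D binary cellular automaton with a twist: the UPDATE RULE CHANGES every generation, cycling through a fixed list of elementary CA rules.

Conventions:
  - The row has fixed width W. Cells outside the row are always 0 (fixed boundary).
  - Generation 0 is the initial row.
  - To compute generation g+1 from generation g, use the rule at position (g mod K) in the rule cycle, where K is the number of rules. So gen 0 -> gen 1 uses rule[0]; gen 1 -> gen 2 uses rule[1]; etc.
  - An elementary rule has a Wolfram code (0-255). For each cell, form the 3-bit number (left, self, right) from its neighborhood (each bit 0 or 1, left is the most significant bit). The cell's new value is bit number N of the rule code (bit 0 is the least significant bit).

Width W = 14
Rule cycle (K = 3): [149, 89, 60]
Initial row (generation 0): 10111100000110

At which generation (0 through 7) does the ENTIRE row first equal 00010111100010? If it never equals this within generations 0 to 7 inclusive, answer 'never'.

Gen 0: 10111100000110
Gen 1 (rule 149): 10011011110001
Gen 2 (rule 89): 01011010011100
Gen 3 (rule 60): 01110111010010
Gen 4 (rule 149): 00100010011011
Gen 5 (rule 89): 10011001011011
Gen 6 (rule 60): 11010101110110
Gen 7 (rule 149): 00010100100001

Answer: never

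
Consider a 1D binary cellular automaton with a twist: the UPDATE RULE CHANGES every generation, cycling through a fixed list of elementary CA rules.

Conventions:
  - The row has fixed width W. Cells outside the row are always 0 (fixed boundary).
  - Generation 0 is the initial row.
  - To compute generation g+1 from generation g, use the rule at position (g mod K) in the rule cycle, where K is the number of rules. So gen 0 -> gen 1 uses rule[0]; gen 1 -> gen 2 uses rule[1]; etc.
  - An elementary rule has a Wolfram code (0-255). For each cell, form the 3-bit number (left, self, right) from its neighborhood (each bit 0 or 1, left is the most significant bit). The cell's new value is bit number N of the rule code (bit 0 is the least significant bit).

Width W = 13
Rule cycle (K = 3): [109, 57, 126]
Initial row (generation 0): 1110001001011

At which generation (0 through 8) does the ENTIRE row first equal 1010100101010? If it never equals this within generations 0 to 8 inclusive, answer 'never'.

Answer: never

Derivation:
Gen 0: 1110001001011
Gen 1 (rule 109): 1010101001111
Gen 2 (rule 57): 0101010101000
Gen 3 (rule 126): 1111111111100
Gen 4 (rule 109): 1000000000101
Gen 5 (rule 57): 0111111110010
Gen 6 (rule 126): 1100000011111
Gen 7 (rule 109): 1101111010001
Gen 8 (rule 57): 1011000101100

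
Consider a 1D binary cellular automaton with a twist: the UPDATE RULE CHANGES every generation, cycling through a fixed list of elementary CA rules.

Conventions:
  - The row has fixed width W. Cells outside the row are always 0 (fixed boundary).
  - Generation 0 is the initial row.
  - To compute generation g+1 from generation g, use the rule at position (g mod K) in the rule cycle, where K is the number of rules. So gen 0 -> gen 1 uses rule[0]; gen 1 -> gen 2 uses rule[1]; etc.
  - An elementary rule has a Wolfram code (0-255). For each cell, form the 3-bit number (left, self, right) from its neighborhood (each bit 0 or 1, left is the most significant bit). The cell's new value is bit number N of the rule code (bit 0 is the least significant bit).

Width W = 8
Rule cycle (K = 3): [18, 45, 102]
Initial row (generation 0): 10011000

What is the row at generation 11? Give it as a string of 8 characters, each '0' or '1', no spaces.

Answer: 10101010

Derivation:
Gen 0: 10011000
Gen 1 (rule 18): 01100100
Gen 2 (rule 45): 01000101
Gen 3 (rule 102): 11001111
Gen 4 (rule 18): 00110000
Gen 5 (rule 45): 10100111
Gen 6 (rule 102): 11101001
Gen 7 (rule 18): 00000110
Gen 8 (rule 45): 11110100
Gen 9 (rule 102): 00011100
Gen 10 (rule 18): 00100010
Gen 11 (rule 45): 10101010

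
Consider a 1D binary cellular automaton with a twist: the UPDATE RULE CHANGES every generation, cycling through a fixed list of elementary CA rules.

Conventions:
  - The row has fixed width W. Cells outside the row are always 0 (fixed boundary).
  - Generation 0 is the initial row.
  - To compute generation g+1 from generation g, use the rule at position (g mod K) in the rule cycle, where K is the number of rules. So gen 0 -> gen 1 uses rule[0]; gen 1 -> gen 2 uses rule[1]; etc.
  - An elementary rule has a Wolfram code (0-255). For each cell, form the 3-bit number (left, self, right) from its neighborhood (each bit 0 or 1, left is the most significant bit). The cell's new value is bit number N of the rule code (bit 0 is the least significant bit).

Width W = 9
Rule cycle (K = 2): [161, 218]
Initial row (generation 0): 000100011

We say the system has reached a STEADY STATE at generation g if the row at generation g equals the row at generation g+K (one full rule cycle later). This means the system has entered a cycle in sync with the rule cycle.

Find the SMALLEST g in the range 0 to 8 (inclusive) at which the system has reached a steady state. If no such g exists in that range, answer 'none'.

Gen 0: 000100011
Gen 1 (rule 161): 110001000
Gen 2 (rule 218): 111010100
Gen 3 (rule 161): 010101001
Gen 4 (rule 218): 100000110
Gen 5 (rule 161): 001110000
Gen 6 (rule 218): 011111000
Gen 7 (rule 161): 001110011
Gen 8 (rule 218): 011111111
Gen 9 (rule 161): 001111110
Gen 10 (rule 218): 011111111

Answer: 8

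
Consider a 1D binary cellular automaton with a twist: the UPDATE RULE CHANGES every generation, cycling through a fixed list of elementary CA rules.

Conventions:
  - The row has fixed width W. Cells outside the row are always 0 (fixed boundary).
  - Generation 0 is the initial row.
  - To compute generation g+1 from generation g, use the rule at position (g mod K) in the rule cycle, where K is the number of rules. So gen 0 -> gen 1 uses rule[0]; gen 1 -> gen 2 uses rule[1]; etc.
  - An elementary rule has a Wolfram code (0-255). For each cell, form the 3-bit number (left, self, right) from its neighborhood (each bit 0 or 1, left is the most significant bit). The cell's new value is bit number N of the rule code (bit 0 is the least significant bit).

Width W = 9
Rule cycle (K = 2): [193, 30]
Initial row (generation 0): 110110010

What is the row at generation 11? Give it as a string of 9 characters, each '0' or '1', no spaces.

Gen 0: 110110010
Gen 1 (rule 193): 010010000
Gen 2 (rule 30): 111111000
Gen 3 (rule 193): 011111011
Gen 4 (rule 30): 110000010
Gen 5 (rule 193): 010111000
Gen 6 (rule 30): 110100100
Gen 7 (rule 193): 010000001
Gen 8 (rule 30): 111000011
Gen 9 (rule 193): 011011001
Gen 10 (rule 30): 110010111
Gen 11 (rule 193): 010000011

Answer: 010000011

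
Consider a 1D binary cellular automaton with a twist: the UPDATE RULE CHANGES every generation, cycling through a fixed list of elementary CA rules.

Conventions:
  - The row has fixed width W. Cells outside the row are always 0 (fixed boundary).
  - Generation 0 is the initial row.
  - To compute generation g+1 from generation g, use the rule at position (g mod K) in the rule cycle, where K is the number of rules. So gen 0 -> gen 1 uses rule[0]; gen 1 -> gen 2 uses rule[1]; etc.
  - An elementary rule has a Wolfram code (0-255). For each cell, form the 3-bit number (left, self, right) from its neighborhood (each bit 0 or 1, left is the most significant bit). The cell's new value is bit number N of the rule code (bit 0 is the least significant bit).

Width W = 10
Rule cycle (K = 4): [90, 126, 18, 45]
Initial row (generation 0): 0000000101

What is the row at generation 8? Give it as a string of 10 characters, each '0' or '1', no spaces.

Gen 0: 0000000101
Gen 1 (rule 90): 0000001000
Gen 2 (rule 126): 0000011100
Gen 3 (rule 18): 0000100010
Gen 4 (rule 45): 1110101010
Gen 5 (rule 90): 1010000001
Gen 6 (rule 126): 1111000011
Gen 7 (rule 18): 0000100100
Gen 8 (rule 45): 1110100101

Answer: 1110100101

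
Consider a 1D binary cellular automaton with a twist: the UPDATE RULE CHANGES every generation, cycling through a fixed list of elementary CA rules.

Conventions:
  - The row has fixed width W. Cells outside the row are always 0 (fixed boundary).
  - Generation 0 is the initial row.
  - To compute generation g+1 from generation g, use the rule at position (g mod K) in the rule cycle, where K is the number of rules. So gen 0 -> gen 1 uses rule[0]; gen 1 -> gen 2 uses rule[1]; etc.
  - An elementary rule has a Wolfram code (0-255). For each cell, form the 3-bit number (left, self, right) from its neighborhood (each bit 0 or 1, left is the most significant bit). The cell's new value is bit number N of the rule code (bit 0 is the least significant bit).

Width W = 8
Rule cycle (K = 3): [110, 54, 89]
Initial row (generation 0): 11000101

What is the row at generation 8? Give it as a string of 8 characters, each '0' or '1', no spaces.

Answer: 00100000

Derivation:
Gen 0: 11000101
Gen 1 (rule 110): 11001111
Gen 2 (rule 54): 00110000
Gen 3 (rule 89): 10111111
Gen 4 (rule 110): 11100001
Gen 5 (rule 54): 00010011
Gen 6 (rule 89): 11001011
Gen 7 (rule 110): 11011111
Gen 8 (rule 54): 00100000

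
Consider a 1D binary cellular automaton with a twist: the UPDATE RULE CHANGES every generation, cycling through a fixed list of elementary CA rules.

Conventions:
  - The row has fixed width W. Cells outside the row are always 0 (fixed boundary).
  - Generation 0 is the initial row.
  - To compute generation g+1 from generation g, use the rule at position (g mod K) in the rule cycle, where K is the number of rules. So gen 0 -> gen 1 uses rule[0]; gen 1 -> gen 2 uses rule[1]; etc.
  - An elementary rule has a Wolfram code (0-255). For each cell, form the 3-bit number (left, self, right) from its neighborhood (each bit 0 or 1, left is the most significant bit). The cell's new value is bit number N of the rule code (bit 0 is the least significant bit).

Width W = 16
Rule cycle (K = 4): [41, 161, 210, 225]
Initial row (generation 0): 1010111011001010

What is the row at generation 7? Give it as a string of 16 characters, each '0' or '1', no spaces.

Gen 0: 1010111011001010
Gen 1 (rule 41): 0101100110000100
Gen 2 (rule 161): 0010000000110001
Gen 3 (rule 210): 0101000001011010
Gen 4 (rule 225): 0010011100101100
Gen 5 (rule 41): 1000010000011001
Gen 6 (rule 161): 0011000111000000
Gen 7 (rule 210): 0101101011100000

Answer: 0101101011100000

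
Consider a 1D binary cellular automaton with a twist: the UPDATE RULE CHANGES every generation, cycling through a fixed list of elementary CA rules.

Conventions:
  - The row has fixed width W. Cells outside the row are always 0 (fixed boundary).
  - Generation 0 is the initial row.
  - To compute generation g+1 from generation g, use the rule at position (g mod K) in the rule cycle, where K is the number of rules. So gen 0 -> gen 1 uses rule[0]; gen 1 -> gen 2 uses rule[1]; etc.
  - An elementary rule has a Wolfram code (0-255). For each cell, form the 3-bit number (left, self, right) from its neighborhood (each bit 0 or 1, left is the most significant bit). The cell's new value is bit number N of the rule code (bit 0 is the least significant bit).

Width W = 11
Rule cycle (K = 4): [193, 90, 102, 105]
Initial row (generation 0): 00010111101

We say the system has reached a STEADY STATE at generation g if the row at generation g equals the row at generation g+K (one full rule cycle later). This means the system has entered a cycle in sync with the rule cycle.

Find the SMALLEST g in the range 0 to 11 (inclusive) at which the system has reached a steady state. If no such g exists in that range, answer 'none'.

Gen 0: 00010111101
Gen 1 (rule 193): 11000011100
Gen 2 (rule 90): 11100110110
Gen 3 (rule 102): 00101011010
Gen 4 (rule 105): 10010111100
Gen 5 (rule 193): 00000011101
Gen 6 (rule 90): 00000110100
Gen 7 (rule 102): 00001011100
Gen 8 (rule 105): 11100110101
Gen 9 (rule 193): 01100010000
Gen 10 (rule 90): 11110101000
Gen 11 (rule 102): 00011111000
Gen 12 (rule 105): 11010001011
Gen 13 (rule 193): 01000100001
Gen 14 (rule 90): 10101010010
Gen 15 (rule 102): 11111110110

Answer: none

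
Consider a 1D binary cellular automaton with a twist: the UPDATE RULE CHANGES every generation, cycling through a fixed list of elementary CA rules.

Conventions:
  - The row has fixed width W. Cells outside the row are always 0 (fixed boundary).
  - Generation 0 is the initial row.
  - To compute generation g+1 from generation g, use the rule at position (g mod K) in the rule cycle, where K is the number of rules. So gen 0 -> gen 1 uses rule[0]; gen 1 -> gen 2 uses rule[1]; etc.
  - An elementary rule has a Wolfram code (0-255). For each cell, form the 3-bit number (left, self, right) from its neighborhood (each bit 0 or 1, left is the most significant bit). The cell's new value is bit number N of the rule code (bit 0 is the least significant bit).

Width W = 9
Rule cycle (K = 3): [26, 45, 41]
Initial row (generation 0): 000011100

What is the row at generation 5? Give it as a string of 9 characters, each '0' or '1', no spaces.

Answer: 110101101

Derivation:
Gen 0: 000011100
Gen 1 (rule 26): 000110010
Gen 2 (rule 45): 110100010
Gen 3 (rule 41): 101001000
Gen 4 (rule 26): 000110100
Gen 5 (rule 45): 110101101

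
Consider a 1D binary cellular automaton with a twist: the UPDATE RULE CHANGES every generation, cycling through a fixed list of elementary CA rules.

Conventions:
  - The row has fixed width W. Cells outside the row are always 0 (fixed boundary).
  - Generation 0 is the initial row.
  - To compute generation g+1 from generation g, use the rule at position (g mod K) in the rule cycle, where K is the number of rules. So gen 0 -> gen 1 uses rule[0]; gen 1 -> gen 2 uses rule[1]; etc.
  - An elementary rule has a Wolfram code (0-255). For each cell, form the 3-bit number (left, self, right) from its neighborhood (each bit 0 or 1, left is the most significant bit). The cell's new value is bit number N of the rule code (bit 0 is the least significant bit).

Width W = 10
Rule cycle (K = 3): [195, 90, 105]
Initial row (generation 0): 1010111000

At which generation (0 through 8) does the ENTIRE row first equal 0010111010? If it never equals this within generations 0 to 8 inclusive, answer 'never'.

Gen 0: 1010111000
Gen 1 (rule 195): 0000011011
Gen 2 (rule 90): 0000111011
Gen 3 (rule 105): 1110101111
Gen 4 (rule 195): 0110000111
Gen 5 (rule 90): 1111001101
Gen 6 (rule 105): 1001001110
Gen 7 (rule 195): 0010010110
Gen 8 (rule 90): 0101100111

Answer: never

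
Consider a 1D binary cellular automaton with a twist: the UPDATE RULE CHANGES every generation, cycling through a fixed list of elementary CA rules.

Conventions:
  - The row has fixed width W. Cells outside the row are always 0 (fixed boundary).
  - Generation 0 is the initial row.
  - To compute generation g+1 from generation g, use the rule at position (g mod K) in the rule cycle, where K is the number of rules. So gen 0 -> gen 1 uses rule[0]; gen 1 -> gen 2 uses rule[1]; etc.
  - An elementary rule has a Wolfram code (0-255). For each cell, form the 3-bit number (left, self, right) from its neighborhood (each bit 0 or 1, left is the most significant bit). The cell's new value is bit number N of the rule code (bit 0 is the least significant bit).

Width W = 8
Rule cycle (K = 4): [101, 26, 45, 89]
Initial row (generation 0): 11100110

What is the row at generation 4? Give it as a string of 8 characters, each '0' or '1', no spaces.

Gen 0: 11100110
Gen 1 (rule 101): 00100010
Gen 2 (rule 26): 01010101
Gen 3 (rule 45): 01111111
Gen 4 (rule 89): 01000001

Answer: 01000001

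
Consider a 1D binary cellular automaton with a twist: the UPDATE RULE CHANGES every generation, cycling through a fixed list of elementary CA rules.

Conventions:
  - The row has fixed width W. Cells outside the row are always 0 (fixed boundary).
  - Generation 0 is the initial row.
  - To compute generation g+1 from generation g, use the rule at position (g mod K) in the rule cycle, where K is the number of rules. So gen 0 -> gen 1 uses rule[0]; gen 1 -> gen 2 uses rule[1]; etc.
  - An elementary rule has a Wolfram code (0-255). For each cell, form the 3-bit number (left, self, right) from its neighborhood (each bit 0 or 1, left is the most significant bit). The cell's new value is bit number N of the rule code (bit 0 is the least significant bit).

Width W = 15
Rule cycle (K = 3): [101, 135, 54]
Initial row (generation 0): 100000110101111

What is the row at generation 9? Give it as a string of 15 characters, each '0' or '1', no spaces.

Gen 0: 100000110101111
Gen 1 (rule 101): 101110011110001
Gen 2 (rule 135): 100100101100111
Gen 3 (rule 54): 111111110011000
Gen 4 (rule 101): 000000010001011
Gen 5 (rule 135): 111111110111000
Gen 6 (rule 54): 000000001000100
Gen 7 (rule 101): 111111101010101
Gen 8 (rule 135): 011111001010101
Gen 9 (rule 54): 100000111111111

Answer: 100000111111111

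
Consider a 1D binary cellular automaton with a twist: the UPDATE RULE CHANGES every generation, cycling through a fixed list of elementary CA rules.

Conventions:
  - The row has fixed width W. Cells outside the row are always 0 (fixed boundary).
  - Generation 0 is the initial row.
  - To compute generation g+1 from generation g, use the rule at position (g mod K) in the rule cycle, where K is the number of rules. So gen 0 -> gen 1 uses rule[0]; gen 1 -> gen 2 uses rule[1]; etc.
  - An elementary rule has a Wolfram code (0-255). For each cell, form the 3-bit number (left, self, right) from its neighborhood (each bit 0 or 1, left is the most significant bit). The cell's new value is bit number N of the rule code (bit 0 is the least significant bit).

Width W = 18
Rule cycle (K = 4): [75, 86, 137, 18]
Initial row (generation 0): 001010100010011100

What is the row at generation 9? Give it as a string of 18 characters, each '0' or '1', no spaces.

Answer: 111100000011110100

Derivation:
Gen 0: 001010100010011100
Gen 1 (rule 75): 110000001100110101
Gen 2 (rule 86): 011000010111010101
Gen 3 (rule 137): 010011000110000000
Gen 4 (rule 18): 101100101001000000
Gen 5 (rule 75): 001101000010011111
Gen 6 (rule 86): 010101100111100001
Gen 7 (rule 137): 000001000111001100
Gen 8 (rule 18): 000010101000110010
Gen 9 (rule 75): 111100000011110100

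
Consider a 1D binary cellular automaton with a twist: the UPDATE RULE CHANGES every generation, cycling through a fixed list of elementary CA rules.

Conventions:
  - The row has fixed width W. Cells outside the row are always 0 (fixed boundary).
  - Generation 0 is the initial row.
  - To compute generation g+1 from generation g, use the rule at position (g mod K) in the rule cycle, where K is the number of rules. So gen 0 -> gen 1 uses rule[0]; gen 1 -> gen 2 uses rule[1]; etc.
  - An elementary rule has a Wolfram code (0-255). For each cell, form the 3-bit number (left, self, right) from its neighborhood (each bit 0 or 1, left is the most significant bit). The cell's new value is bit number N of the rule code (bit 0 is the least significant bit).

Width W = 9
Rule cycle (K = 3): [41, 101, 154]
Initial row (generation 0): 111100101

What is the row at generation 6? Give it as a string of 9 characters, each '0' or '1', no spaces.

Answer: 110000000

Derivation:
Gen 0: 111100101
Gen 1 (rule 41): 100000010
Gen 2 (rule 101): 101111010
Gen 3 (rule 154): 001110001
Gen 4 (rule 41): 101000100
Gen 5 (rule 101): 111010101
Gen 6 (rule 154): 110000000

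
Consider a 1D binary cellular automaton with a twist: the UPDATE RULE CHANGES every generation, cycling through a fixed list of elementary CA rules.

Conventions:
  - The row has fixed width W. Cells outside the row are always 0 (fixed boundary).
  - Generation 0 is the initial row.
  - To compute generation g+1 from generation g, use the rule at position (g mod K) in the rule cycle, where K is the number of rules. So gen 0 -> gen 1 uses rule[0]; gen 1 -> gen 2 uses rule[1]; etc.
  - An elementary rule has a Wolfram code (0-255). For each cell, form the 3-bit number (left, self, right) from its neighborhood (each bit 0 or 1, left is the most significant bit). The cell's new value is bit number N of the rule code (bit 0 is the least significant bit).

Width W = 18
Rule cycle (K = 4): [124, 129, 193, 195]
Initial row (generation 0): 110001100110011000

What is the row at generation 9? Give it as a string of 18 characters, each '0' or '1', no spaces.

Gen 0: 110001100110011000
Gen 1 (rule 124): 111001110111011100
Gen 2 (rule 129): 010000100010001001
Gen 3 (rule 193): 000110001000100000
Gen 4 (rule 195): 111010110011001111
Gen 5 (rule 124): 101111111011101001
Gen 6 (rule 129): 000111110001000000
Gen 7 (rule 193): 110011110100011111
Gen 8 (rule 195): 010101110001101111
Gen 9 (rule 124): 011111011001111001

Answer: 011111011001111001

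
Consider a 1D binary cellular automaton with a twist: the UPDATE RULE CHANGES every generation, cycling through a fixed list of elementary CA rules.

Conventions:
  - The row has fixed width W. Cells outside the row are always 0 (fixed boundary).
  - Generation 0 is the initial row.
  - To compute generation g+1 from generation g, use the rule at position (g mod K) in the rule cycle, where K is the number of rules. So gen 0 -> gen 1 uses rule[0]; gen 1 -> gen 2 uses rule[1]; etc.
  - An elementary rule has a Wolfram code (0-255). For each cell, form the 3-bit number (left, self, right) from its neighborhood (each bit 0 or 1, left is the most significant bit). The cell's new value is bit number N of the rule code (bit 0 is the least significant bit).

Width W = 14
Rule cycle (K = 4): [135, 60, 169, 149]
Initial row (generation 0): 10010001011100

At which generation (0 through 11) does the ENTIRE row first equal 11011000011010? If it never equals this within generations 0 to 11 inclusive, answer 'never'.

Answer: 3

Derivation:
Gen 0: 10010001011100
Gen 1 (rule 135): 10110111001001
Gen 2 (rule 60): 11101100101101
Gen 3 (rule 169): 11011000011010
Gen 4 (rule 149): 00000111000011
Gen 5 (rule 135): 11111010011100
Gen 6 (rule 60): 10000111010010
Gen 7 (rule 169): 00110110100000
Gen 8 (rule 149): 10000000111111
Gen 9 (rule 135): 10111111011110
Gen 10 (rule 60): 11100000110001
Gen 11 (rule 169): 11001110100100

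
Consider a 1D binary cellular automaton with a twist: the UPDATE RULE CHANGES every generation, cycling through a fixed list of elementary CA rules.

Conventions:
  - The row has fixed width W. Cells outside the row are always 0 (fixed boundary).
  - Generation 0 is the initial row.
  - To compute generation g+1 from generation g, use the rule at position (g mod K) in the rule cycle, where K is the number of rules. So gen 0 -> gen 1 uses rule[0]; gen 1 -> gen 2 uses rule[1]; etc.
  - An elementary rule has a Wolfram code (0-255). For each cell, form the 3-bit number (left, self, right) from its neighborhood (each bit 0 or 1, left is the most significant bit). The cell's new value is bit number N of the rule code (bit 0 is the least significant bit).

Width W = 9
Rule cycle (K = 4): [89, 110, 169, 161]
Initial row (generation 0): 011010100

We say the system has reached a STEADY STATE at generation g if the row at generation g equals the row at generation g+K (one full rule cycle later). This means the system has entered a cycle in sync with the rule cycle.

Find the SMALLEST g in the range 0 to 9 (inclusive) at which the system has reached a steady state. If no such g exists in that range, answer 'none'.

Answer: none

Derivation:
Gen 0: 011010100
Gen 1 (rule 89): 011000011
Gen 2 (rule 110): 111000111
Gen 3 (rule 169): 110010110
Gen 4 (rule 161): 000001000
Gen 5 (rule 89): 111100111
Gen 6 (rule 110): 100101101
Gen 7 (rule 169): 000011010
Gen 8 (rule 161): 111000100
Gen 9 (rule 89): 101110011
Gen 10 (rule 110): 111010111
Gen 11 (rule 169): 110101110
Gen 12 (rule 161): 001010100
Gen 13 (rule 89): 100000011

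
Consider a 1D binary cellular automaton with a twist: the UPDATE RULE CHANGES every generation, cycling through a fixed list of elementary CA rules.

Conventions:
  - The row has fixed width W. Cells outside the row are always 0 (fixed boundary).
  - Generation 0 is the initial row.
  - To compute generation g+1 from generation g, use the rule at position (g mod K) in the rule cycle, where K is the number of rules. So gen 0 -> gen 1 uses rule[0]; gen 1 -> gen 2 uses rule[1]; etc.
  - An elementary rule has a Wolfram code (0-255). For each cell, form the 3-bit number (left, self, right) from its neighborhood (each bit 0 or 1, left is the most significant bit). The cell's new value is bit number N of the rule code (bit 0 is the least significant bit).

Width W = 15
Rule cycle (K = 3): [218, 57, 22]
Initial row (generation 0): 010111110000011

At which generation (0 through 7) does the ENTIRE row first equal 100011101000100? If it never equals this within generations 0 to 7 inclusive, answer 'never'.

Gen 0: 010111110000011
Gen 1 (rule 218): 100111111000111
Gen 2 (rule 57): 010100000110100
Gen 3 (rule 22): 110110001000110
Gen 4 (rule 218): 110111010101111
Gen 5 (rule 57): 101100101011000
Gen 6 (rule 22): 100011101000100
Gen 7 (rule 218): 010111100101010

Answer: 6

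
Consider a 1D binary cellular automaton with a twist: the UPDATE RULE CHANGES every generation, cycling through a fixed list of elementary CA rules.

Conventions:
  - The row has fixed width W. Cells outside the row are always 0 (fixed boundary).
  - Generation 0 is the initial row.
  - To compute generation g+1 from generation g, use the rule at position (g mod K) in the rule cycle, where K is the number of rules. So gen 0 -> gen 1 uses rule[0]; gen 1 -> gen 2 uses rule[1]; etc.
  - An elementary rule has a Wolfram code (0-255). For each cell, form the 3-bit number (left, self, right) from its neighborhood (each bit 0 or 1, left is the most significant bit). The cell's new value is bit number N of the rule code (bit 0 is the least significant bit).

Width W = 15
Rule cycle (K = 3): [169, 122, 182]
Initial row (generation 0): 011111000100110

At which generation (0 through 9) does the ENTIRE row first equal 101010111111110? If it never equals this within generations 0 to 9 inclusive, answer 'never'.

Answer: 4

Derivation:
Gen 0: 011111000100110
Gen 1 (rule 169): 011110010000100
Gen 2 (rule 122): 110011101001010
Gen 3 (rule 182): 001101011111111
Gen 4 (rule 169): 101010111111110
Gen 5 (rule 122): 010101100000011
Gen 6 (rule 182): 111110010000100
Gen 7 (rule 169): 111100000110001
Gen 8 (rule 122): 100110001111010
Gen 9 (rule 182): 111001010110111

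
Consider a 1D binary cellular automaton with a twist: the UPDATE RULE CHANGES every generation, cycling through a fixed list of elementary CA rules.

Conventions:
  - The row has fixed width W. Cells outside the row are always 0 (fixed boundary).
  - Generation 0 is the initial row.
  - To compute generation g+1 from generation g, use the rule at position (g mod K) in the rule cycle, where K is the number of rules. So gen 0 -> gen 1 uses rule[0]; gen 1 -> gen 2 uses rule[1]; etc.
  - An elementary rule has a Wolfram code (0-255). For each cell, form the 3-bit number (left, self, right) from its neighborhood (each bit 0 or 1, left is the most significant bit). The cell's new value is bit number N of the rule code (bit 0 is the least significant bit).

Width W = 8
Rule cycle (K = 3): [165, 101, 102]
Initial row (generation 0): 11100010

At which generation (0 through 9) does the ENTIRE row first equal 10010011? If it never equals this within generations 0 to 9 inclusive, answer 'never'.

Gen 0: 11100010
Gen 1 (rule 165): 01001010
Gen 2 (rule 101): 01001110
Gen 3 (rule 102): 11010010
Gen 4 (rule 165): 00110010
Gen 5 (rule 101): 10010010
Gen 6 (rule 102): 10110110
Gen 7 (rule 165): 11001000
Gen 8 (rule 101): 01001011
Gen 9 (rule 102): 11011101

Answer: never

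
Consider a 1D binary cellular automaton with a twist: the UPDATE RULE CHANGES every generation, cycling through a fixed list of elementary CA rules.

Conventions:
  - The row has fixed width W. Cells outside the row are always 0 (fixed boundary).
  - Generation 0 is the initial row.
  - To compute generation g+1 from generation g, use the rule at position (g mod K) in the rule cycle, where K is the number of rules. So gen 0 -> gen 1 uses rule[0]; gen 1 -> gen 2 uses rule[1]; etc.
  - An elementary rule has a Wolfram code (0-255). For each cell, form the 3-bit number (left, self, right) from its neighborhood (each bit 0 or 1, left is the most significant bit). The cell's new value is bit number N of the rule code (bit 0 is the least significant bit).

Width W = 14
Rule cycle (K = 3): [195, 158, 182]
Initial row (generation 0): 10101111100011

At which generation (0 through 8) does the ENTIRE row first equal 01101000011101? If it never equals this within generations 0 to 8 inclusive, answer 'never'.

Gen 0: 10101111100011
Gen 1 (rule 195): 00000111101101
Gen 2 (rule 158): 00001111001001
Gen 3 (rule 182): 00010110111111
Gen 4 (rule 195): 11100010011111
Gen 5 (rule 158): 11010111111110
Gen 6 (rule 182): 00111011111101
Gen 7 (rule 195): 11011001111100
Gen 8 (rule 158): 10010111111010

Answer: never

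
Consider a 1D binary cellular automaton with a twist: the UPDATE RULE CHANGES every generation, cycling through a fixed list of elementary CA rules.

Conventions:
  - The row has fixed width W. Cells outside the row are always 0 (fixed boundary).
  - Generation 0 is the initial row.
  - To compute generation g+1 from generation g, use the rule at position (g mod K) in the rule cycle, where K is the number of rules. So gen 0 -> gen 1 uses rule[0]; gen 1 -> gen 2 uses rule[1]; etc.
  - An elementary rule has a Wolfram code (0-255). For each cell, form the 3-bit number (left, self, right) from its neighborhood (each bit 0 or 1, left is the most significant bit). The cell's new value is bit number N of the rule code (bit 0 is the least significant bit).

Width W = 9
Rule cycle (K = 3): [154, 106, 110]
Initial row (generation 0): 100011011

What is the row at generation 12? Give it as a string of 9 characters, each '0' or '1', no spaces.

Answer: 101111100

Derivation:
Gen 0: 100011011
Gen 1 (rule 154): 010110010
Gen 2 (rule 106): 101110100
Gen 3 (rule 110): 111011100
Gen 4 (rule 154): 110011010
Gen 5 (rule 106): 110111100
Gen 6 (rule 110): 111100100
Gen 7 (rule 154): 111011010
Gen 8 (rule 106): 101111100
Gen 9 (rule 110): 111000100
Gen 10 (rule 154): 110101010
Gen 11 (rule 106): 111010100
Gen 12 (rule 110): 101111100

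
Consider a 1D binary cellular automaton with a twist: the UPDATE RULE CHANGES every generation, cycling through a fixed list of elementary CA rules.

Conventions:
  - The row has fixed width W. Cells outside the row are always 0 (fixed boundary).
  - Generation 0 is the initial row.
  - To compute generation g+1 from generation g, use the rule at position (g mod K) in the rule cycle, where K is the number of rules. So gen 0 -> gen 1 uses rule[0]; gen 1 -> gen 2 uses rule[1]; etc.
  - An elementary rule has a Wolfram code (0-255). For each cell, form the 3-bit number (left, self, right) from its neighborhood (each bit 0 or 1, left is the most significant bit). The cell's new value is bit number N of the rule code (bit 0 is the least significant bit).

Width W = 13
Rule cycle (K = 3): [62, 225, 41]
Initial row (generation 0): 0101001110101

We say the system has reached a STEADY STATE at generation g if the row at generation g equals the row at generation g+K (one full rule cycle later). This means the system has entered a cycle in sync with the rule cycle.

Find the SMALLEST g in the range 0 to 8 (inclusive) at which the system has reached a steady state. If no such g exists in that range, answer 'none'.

Gen 0: 0101001110101
Gen 1 (rule 62): 1111111001111
Gen 2 (rule 225): 0111111000111
Gen 3 (rule 41): 0100000010100
Gen 4 (rule 62): 1110000111110
Gen 5 (rule 225): 0110110011110
Gen 6 (rule 41): 0101100010000
Gen 7 (rule 62): 1111010111000
Gen 8 (rule 225): 0111101011011
Gen 9 (rule 41): 0100010110110
Gen 10 (rule 62): 1110111101101
Gen 11 (rule 225): 0111011110110

Answer: none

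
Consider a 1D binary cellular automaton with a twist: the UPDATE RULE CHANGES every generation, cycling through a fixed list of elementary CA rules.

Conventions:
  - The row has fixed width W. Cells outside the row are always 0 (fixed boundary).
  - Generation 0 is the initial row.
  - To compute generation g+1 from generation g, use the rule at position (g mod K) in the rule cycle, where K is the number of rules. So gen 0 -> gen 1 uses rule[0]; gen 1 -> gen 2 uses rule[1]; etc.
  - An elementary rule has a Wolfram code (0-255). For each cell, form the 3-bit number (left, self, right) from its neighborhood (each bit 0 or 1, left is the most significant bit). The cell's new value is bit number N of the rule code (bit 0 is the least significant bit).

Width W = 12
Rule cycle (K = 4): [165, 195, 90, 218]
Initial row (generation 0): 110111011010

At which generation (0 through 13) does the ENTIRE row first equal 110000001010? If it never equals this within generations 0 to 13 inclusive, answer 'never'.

Gen 0: 110111011010
Gen 1 (rule 165): 001010100110
Gen 2 (rule 195): 110000001010
Gen 3 (rule 90): 111000010001
Gen 4 (rule 218): 111100101010
Gen 5 (rule 165): 011000111110
Gen 6 (rule 195): 101011011110
Gen 7 (rule 90): 000011010011
Gen 8 (rule 218): 000111001111
Gen 9 (rule 165): 110010000110
Gen 10 (rule 195): 010100111010
Gen 11 (rule 90): 100011101001
Gen 12 (rule 218): 010111100110
Gen 13 (rule 165): 011011000000

Answer: 2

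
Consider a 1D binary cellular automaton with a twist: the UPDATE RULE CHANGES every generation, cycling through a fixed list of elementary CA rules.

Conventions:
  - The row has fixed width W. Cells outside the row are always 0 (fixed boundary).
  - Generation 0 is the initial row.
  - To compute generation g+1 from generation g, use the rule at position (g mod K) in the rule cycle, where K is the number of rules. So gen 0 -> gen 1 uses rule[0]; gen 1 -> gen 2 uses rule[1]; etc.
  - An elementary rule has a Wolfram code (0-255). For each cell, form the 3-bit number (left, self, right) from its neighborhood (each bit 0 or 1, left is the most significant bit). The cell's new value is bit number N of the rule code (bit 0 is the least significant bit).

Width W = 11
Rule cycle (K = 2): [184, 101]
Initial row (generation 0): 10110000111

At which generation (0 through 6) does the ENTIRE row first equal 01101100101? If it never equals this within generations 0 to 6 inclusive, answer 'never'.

Answer: never

Derivation:
Gen 0: 10110000111
Gen 1 (rule 184): 01101000110
Gen 2 (rule 101): 00111010010
Gen 3 (rule 184): 00110101001
Gen 4 (rule 101): 10011111001
Gen 5 (rule 184): 01011110100
Gen 6 (rule 101): 01100011101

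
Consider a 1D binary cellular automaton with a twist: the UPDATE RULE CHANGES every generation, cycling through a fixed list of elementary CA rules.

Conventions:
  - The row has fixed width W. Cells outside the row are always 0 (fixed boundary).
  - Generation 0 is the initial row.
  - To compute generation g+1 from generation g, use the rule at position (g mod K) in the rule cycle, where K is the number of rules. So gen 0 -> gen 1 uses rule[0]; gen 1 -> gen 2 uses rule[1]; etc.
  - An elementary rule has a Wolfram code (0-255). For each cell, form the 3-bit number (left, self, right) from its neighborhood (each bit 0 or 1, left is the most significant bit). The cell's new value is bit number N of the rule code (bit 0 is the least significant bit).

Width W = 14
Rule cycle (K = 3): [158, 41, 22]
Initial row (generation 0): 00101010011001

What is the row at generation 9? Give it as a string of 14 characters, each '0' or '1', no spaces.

Answer: 11011100011011

Derivation:
Gen 0: 00101010011001
Gen 1 (rule 158): 01101011110111
Gen 2 (rule 41): 01010110001100
Gen 3 (rule 22): 11010001010010
Gen 4 (rule 158): 10011011011111
Gen 5 (rule 41): 00010110110000
Gen 6 (rule 22): 00110000001000
Gen 7 (rule 158): 01101000011100
Gen 8 (rule 41): 01010011010001
Gen 9 (rule 22): 11011100011011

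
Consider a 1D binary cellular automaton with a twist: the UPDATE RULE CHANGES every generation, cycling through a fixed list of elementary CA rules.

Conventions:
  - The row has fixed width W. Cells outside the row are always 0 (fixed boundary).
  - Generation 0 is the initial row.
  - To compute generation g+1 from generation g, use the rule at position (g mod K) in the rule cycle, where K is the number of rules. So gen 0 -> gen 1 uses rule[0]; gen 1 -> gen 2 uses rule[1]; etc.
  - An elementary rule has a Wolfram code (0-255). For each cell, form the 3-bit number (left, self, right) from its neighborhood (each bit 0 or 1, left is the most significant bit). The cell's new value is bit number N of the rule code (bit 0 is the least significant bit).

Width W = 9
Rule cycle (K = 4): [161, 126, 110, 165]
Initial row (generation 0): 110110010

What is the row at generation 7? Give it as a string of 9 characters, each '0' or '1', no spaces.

Gen 0: 110110010
Gen 1 (rule 161): 001000000
Gen 2 (rule 126): 011100000
Gen 3 (rule 110): 110100000
Gen 4 (rule 165): 001101111
Gen 5 (rule 161): 100010110
Gen 6 (rule 126): 110111111
Gen 7 (rule 110): 111100001

Answer: 111100001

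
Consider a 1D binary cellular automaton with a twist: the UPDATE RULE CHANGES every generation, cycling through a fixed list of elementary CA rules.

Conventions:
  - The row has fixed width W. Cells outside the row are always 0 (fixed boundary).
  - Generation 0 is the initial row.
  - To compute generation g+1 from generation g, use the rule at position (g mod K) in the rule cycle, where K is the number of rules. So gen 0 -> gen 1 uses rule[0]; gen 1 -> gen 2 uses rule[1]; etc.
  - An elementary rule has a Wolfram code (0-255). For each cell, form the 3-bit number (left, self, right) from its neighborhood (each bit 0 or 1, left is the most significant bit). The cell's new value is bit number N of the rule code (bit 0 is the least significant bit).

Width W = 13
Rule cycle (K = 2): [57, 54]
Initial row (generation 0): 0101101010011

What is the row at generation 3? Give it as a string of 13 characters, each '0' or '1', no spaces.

Gen 0: 0101101010011
Gen 1 (rule 57): 0011010101010
Gen 2 (rule 54): 0100111111111
Gen 3 (rule 57): 0010100000000

Answer: 0010100000000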